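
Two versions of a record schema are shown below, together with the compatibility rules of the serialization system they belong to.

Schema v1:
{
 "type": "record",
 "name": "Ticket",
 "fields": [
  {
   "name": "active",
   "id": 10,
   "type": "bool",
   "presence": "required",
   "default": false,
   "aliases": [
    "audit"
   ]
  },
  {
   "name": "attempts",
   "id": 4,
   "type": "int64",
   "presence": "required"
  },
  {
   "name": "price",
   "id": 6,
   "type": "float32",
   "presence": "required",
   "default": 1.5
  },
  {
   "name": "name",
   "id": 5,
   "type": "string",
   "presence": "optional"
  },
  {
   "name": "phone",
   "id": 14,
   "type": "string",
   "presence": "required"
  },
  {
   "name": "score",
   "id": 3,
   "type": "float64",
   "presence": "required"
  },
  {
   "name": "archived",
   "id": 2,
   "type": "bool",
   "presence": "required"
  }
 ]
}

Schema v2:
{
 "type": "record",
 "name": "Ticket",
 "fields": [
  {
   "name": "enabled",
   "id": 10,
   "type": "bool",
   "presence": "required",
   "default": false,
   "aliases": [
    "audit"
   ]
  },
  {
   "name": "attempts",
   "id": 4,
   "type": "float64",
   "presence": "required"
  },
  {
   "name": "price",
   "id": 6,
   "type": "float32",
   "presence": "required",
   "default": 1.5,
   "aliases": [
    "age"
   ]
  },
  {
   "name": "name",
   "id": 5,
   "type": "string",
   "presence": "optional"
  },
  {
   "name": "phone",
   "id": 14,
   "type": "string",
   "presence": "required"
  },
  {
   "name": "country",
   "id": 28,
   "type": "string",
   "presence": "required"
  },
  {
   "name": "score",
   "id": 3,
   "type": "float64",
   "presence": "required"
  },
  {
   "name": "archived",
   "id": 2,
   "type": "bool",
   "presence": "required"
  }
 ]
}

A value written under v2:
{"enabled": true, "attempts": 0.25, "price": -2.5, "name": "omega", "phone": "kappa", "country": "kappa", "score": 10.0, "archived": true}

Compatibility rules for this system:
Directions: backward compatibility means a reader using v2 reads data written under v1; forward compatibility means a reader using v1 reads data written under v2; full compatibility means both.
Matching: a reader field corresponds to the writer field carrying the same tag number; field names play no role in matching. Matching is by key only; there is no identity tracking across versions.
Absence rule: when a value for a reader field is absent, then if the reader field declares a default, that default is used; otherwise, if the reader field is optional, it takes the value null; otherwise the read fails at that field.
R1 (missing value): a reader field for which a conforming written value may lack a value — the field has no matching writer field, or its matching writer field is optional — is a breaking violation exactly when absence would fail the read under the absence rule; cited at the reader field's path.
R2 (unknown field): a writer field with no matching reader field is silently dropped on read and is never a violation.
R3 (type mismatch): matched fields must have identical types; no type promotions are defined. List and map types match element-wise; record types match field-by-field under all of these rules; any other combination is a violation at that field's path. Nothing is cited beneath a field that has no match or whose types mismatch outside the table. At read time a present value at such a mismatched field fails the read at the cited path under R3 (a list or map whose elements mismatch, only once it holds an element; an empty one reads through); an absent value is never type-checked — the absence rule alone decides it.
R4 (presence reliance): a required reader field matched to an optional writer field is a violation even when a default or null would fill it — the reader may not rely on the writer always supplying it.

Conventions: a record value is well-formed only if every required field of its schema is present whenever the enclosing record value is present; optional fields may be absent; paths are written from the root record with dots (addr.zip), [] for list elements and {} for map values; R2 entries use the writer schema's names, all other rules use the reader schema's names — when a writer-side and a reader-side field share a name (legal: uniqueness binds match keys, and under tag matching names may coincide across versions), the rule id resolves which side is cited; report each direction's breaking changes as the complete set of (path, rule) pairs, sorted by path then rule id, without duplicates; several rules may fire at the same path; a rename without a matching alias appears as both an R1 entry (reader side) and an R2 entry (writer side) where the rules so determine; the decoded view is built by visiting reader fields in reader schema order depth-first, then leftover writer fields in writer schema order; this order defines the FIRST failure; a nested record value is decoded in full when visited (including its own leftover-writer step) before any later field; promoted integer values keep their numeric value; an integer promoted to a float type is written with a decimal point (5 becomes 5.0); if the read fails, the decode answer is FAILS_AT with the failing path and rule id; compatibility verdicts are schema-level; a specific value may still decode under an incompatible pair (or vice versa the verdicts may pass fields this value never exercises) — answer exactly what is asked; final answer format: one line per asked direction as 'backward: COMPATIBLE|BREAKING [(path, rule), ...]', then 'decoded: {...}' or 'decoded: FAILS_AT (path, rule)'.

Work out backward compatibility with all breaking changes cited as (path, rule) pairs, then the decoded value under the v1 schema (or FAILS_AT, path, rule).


arrows below run writer -> reader for Ticket
backward analysis of Ticket with v2 as reader and v1 as writer:
  writer required, bool -> bool: reader enabled maps from writer active
  writer required, int64 -> float64: reader attempts maps from writer attempts
  writer required, float32 -> float32: reader price maps from writer price
  writer optional, string -> string: reader name maps from writer name
  writer required, string -> string: reader phone maps from writer phone
  country: no writer-side match
  writer required, float64 -> float64: reader score maps from writer score
  writer required, bool -> bool: reader archived maps from writer archived
  violation R3 at attempts
  violation R1 at country
  => backward verdict for Ticket: BREAKING, 2 violation(s)
decode walk for Ticket under reader schema v1:
  active := true (from writer enabled)
  read fails at attempts under R3
  => FAILS_AT (attempts, R3)
ruling out the remaining Ticket differences:
  renamed field active to enabled in record Ticket -> fires no rule on Ticket, leaving the asked answer as it is

backward: BREAKING [(attempts, R3), (country, R1)]; decoded: FAILS_AT (attempts, R3)


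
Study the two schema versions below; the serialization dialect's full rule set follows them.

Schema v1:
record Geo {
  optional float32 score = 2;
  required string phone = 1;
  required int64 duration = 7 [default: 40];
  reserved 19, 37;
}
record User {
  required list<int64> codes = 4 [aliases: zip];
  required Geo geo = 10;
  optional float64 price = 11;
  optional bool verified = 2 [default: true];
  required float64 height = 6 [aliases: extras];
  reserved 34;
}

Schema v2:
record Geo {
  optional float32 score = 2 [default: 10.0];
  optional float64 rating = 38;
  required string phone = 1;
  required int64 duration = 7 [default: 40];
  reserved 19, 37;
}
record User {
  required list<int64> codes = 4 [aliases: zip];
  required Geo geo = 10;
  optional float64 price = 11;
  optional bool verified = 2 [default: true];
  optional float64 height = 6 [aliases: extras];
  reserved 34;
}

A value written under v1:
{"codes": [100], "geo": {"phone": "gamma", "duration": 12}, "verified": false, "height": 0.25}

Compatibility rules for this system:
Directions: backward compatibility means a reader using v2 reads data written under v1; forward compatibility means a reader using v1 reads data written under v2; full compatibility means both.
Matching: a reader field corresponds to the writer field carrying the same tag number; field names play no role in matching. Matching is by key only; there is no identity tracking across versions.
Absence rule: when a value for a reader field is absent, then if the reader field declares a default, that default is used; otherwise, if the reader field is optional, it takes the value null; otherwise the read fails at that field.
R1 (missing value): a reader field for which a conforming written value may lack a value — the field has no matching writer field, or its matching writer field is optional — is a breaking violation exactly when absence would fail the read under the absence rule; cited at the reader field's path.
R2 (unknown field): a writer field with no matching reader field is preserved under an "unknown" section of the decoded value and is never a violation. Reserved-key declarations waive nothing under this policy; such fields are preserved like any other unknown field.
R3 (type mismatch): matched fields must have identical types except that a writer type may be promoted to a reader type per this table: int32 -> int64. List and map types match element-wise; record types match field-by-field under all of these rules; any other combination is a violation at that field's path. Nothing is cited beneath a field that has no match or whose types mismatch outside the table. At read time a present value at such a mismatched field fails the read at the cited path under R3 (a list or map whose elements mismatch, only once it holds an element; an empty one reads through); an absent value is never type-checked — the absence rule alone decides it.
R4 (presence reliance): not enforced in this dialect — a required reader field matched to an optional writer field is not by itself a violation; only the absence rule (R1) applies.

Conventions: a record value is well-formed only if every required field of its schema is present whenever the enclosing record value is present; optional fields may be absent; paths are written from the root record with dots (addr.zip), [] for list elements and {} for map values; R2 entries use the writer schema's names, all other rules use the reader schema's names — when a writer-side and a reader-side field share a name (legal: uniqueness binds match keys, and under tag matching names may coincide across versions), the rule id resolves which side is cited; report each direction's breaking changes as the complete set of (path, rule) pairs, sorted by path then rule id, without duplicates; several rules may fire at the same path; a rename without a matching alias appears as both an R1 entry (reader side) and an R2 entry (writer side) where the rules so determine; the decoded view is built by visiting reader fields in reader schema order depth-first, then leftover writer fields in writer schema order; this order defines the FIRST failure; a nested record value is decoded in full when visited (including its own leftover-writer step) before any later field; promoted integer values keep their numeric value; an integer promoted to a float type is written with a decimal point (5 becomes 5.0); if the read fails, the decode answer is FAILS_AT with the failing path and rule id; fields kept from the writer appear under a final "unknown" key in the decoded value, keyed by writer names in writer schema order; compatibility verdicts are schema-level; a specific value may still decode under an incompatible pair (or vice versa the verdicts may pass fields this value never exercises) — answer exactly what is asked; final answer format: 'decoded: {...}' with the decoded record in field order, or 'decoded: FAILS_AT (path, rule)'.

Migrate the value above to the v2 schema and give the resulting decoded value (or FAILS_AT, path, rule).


in User below, arrows point writer -> reader
migrating the User value to v2:
  codes := [100]
  geo.score := 10.0 (absent -> default)
  geo.rating := null (absent, optional -> null)
  geo.phone := "gamma"
  geo.duration := 12
  price := null (absent, optional -> null)
  verified := false
  height := 0.25
  => decoded: {"codes": [100], "geo": {"score": 10.0, "rating": null, "phone": "gamma", "duration": 12}, "price": null, "verified": false, "height": 0.25}
remaining User differences; none change what is asked:
  field height in record User: required changed to optional -> matters for User compatibility verdicts, not for this value's decode

decoded: {"codes": [100], "geo": {"score": 10.0, "rating": null, "phone": "gamma", "duration": 12}, "price": null, "verified": false, "height": 0.25}


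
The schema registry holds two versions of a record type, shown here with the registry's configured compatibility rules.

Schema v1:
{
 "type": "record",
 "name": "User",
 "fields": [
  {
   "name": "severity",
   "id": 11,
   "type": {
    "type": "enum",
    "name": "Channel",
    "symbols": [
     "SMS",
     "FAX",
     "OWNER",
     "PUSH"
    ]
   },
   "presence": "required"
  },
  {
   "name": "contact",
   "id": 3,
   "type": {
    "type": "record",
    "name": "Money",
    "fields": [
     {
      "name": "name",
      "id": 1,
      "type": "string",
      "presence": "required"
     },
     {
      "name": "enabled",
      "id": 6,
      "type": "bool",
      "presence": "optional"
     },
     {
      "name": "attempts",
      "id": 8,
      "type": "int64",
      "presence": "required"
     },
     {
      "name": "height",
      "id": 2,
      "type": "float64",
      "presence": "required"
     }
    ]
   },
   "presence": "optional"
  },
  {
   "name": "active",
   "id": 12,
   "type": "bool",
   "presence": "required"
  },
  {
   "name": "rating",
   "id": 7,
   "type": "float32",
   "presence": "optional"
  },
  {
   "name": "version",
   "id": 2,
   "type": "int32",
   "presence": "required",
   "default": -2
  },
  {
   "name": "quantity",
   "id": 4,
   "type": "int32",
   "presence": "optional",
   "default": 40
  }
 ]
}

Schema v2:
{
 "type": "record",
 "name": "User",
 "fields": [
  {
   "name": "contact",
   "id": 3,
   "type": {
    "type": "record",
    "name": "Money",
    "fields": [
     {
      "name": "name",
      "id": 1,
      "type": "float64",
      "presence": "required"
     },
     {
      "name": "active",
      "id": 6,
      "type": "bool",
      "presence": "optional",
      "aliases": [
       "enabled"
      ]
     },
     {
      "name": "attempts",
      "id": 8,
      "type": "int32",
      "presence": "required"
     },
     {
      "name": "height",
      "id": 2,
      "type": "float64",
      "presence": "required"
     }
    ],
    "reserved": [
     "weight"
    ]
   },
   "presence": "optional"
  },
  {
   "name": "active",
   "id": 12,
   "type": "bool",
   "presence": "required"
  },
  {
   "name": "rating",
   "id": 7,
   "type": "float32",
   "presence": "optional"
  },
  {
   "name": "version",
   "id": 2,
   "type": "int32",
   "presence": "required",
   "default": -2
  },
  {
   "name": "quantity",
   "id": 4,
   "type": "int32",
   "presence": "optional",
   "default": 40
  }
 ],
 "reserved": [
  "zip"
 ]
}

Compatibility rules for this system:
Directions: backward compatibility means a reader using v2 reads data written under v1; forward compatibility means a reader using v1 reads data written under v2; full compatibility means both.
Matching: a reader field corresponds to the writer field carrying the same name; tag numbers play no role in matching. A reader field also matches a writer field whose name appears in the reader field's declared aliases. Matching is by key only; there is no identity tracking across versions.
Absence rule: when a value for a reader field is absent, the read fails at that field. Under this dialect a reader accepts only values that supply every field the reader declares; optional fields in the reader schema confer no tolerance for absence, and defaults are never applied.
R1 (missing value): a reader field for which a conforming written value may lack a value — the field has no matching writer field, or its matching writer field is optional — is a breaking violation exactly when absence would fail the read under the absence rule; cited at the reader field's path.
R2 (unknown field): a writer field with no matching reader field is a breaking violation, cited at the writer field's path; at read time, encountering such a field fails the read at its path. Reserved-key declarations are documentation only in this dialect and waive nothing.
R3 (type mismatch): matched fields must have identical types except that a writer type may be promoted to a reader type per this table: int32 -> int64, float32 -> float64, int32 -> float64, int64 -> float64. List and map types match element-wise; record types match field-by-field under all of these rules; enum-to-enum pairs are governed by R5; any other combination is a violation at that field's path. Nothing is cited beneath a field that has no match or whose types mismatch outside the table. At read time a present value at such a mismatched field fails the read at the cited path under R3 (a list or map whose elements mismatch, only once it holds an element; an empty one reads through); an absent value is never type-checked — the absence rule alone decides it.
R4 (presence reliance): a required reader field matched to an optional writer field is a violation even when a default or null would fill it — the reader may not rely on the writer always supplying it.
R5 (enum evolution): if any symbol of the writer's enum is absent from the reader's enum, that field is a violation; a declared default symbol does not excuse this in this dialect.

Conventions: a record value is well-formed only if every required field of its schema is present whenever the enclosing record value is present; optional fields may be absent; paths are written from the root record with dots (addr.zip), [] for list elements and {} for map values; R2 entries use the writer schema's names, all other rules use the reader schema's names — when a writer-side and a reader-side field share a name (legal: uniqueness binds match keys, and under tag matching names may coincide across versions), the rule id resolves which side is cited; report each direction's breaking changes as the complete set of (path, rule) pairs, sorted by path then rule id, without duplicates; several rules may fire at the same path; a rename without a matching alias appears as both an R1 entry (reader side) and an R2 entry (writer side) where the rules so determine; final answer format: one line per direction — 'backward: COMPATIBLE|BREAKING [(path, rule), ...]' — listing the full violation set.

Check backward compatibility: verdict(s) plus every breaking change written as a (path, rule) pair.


arrows below run writer -> reader for User
checking backward for User: reader v2 against writer v1:
  contact <- contact (Money -> Money, writer optional)
  active <- active (bool -> bool, writer required)
  rating <- rating (float32 -> float32, writer optional)
  version <- version (int32 -> int32, writer required)
  quantity <- quantity (int32 -> int32, writer optional)
  writer field severity has no reader counterpart
  contact.name <- contact.name (string -> float64, writer required)
  contact.active <- contact.enabled (bool -> bool, writer optional)
  contact.attempts <- contact.attempts (int64 -> int32, writer required)
  contact.height <- contact.height (float64 -> float64, writer required)
  rule R1 violated at contact
  rule R1 violated at contact.active
  rule R3 violated at contact.attempts
  rule R3 violated at contact.name
  rule R1 violated at quantity
  rule R1 violated at rating
  rule R2 violated at severity
  => backward: BREAKING (7)

backward: BREAKING [(contact, R1), (contact.active, R1), (contact.attempts, R3), (contact.name, R3), (quantity, R1), (rating, R1), (severity, R2)]


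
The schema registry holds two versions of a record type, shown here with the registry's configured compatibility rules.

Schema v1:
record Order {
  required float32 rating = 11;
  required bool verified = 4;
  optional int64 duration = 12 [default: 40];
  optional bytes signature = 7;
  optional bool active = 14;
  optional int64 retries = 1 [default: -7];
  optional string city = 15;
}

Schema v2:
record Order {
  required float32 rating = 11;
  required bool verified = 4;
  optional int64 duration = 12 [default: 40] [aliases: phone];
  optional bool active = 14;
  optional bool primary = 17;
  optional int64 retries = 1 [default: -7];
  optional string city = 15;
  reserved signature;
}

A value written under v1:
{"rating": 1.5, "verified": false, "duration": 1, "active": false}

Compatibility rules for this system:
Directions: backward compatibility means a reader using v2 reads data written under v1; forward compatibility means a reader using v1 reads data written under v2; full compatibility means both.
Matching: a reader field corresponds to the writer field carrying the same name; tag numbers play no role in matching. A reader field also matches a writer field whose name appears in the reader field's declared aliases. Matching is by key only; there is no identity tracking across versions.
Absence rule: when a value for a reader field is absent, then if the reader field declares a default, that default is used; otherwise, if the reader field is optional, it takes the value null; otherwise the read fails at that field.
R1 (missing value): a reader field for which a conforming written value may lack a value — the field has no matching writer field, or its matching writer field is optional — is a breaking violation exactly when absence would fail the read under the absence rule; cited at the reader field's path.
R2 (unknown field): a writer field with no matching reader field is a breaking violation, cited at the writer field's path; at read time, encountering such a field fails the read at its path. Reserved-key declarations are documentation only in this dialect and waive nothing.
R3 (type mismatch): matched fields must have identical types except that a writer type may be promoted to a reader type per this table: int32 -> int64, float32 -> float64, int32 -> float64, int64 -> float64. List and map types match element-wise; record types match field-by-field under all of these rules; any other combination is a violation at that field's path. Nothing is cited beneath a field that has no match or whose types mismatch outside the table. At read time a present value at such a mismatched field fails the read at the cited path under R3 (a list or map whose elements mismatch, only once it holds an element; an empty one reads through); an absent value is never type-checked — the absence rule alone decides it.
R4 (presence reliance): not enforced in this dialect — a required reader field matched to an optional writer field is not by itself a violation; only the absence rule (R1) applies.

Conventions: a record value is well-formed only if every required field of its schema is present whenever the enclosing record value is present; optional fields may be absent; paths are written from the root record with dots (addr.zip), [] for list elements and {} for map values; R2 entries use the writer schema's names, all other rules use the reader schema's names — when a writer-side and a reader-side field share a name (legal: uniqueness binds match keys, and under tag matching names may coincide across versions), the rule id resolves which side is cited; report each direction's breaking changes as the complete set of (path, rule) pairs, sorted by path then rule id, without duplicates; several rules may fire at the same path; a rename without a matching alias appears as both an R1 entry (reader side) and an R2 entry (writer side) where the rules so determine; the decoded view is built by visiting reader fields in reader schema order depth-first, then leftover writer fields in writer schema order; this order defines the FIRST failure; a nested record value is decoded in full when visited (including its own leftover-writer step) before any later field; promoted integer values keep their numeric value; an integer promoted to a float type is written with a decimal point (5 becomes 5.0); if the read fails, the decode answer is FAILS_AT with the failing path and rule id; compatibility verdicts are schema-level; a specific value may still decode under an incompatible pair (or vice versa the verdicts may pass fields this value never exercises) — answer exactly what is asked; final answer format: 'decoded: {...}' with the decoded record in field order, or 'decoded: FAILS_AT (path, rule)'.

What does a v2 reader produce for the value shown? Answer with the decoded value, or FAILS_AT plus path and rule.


decoded: {"rating": 1.5, "verified": false, "duration": 1, "active": false, "primary": null, "retries": -7, "city": null}

arrows below run writer -> reader for Order
decode walk for Order under reader schema v2:
  rating := 1.5
  verified := false
  duration := 1
  active := false
  primary := null (not supplied -> null)
  retries := -7 (no value, default fills)
  city := null (not supplied -> null)
  => decoded: {"rating": 1.5, "verified": false, "duration": 1, "active": false, "primary": null, "retries": -7, "city": null}


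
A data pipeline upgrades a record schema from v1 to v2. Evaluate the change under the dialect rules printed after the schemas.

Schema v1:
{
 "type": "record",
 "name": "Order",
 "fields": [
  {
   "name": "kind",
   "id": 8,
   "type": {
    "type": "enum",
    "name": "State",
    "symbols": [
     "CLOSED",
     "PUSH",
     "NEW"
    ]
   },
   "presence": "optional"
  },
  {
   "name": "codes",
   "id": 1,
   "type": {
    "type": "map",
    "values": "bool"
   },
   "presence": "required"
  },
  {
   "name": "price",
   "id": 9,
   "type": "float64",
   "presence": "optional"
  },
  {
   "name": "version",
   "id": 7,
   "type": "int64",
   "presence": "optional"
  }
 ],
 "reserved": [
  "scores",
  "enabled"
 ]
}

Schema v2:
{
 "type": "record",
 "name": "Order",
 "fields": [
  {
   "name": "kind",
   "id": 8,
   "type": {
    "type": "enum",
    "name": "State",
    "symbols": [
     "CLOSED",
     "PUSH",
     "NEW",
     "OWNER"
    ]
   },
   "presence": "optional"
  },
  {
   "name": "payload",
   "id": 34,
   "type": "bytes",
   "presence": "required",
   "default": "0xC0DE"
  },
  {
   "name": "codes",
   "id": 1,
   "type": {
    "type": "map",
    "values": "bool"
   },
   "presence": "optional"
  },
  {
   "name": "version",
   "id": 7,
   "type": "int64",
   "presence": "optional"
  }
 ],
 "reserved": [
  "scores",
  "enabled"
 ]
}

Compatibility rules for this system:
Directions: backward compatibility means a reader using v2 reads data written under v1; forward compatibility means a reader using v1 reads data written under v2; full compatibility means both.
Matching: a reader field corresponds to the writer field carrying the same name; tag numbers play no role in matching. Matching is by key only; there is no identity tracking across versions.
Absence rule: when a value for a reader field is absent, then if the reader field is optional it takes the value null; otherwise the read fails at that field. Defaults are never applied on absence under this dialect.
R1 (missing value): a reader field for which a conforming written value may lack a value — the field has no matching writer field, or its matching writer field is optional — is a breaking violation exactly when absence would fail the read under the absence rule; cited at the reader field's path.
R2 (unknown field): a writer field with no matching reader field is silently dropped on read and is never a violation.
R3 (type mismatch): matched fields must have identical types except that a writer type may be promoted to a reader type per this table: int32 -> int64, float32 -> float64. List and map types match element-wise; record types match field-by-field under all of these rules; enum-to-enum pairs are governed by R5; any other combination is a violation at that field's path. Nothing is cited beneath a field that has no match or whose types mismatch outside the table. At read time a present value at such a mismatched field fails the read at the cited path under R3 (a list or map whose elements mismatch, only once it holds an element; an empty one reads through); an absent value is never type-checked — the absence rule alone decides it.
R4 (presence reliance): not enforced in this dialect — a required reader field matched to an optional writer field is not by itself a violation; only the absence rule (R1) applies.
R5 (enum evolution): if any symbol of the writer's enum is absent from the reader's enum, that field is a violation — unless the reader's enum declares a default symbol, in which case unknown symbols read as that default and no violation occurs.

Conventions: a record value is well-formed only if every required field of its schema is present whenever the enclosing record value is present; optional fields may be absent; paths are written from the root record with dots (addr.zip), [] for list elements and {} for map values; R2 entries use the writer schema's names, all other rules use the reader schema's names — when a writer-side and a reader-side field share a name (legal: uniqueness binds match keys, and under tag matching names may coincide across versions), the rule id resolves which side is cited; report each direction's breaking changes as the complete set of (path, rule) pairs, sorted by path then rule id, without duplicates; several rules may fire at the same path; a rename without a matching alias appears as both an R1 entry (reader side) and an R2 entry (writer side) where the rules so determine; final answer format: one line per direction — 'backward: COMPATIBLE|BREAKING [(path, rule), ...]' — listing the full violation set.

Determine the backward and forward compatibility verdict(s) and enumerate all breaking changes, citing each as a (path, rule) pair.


backward: BREAKING [(payload, R1)]; forward: BREAKING [(codes, R1), (kind, R5)]

each type pair in Order: writer, then reader
backward on Order — v2 reading data written by v1:
  kind <- kind (State -> State, writer optional)
  no writer field matches reader payload
  codes <- codes (map<string, bool> -> map<string, bool>, writer required)
  version <- version (int64 -> int64, writer optional)
  writer field price has no reader counterpart
  rule R1 violated at payload
  => 1 violation(s): backward is BREAKING for Order
forward on Order — v1 reading data written by v2:
  kind <- kind (State -> State, writer optional)
  codes <- codes (map<string, bool> -> map<string, bool>, writer optional)
  no writer field matches reader price
  version <- version (int64 -> int64, writer optional)
  writer field payload has no reader counterpart
  rule R1 violated at codes
  rule R5 violated at kind
  => 2 violation(s): forward is BREAKING for Order


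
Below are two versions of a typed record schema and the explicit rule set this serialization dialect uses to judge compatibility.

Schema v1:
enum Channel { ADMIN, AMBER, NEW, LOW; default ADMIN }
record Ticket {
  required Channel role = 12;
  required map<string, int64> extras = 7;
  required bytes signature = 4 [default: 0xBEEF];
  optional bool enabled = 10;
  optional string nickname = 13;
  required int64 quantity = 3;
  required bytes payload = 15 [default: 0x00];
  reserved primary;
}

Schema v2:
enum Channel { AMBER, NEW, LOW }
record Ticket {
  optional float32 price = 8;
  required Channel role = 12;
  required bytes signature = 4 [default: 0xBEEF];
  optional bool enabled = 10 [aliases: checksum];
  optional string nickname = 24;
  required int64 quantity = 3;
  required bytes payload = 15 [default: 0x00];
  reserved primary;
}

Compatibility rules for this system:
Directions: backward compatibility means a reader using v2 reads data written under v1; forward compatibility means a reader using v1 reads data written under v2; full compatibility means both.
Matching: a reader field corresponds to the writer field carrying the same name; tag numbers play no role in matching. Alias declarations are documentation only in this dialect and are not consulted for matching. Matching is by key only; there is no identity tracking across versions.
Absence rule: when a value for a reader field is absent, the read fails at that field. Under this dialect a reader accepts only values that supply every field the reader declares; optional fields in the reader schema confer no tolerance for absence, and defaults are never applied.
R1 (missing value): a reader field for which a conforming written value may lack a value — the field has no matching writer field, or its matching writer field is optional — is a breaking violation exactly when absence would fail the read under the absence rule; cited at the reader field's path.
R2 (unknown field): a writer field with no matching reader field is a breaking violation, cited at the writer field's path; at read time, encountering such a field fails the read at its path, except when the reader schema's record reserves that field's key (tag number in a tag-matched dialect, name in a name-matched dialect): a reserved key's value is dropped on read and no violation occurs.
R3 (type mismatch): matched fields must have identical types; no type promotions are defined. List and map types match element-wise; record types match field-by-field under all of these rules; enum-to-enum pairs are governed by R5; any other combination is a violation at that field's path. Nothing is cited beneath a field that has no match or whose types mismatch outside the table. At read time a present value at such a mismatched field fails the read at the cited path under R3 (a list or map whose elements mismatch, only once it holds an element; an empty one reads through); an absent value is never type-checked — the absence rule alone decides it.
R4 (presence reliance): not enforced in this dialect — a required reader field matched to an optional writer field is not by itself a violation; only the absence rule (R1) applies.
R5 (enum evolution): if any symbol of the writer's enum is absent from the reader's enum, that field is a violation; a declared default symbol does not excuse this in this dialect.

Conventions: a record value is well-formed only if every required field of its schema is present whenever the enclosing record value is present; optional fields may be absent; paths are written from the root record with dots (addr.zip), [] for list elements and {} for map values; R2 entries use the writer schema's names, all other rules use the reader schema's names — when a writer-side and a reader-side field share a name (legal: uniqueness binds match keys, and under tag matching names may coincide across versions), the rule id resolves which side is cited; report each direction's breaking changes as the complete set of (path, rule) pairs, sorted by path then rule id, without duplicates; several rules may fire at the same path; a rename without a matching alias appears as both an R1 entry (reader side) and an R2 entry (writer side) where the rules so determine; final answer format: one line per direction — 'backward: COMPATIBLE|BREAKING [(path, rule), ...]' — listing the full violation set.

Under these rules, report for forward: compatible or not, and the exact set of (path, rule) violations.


forward: BREAKING [(enabled, R1), (extras, R1), (nickname, R1), (price, R2)]

in Ticket below, arrows point writer -> reader
forward on Ticket — v1 reading data written by v2:
  role: paired with writer role (Channel -> Channel; writer required)
  no writer field matches reader extras
  signature: paired with writer signature (bytes -> bytes; writer required)
  enabled: paired with writer enabled (bool -> bool; writer optional)
  nickname: paired with writer nickname (string -> string; writer optional)
  quantity: paired with writer quantity (int64 -> int64; writer required)
  payload: paired with writer payload (bytes -> bytes; writer required)
  price (writer side), unknown to reader
  rule R1 violated at enabled
  rule R1 violated at extras
  rule R1 violated at nickname
  rule R2 violated at price
  => forward verdict for Ticket: BREAKING, 4 violation(s)
diffs on Ticket not affecting the asked answer:
  field nickname in record Ticket: tag 13 changed to 24 -> triggers nothing under Ticket's printed rules — same verdict
  enum Channel (field role in record Ticket): symbol ADMIN removed (it was the default; the default is cleared) -> its effect on Ticket is confined to the backward direction, not asked


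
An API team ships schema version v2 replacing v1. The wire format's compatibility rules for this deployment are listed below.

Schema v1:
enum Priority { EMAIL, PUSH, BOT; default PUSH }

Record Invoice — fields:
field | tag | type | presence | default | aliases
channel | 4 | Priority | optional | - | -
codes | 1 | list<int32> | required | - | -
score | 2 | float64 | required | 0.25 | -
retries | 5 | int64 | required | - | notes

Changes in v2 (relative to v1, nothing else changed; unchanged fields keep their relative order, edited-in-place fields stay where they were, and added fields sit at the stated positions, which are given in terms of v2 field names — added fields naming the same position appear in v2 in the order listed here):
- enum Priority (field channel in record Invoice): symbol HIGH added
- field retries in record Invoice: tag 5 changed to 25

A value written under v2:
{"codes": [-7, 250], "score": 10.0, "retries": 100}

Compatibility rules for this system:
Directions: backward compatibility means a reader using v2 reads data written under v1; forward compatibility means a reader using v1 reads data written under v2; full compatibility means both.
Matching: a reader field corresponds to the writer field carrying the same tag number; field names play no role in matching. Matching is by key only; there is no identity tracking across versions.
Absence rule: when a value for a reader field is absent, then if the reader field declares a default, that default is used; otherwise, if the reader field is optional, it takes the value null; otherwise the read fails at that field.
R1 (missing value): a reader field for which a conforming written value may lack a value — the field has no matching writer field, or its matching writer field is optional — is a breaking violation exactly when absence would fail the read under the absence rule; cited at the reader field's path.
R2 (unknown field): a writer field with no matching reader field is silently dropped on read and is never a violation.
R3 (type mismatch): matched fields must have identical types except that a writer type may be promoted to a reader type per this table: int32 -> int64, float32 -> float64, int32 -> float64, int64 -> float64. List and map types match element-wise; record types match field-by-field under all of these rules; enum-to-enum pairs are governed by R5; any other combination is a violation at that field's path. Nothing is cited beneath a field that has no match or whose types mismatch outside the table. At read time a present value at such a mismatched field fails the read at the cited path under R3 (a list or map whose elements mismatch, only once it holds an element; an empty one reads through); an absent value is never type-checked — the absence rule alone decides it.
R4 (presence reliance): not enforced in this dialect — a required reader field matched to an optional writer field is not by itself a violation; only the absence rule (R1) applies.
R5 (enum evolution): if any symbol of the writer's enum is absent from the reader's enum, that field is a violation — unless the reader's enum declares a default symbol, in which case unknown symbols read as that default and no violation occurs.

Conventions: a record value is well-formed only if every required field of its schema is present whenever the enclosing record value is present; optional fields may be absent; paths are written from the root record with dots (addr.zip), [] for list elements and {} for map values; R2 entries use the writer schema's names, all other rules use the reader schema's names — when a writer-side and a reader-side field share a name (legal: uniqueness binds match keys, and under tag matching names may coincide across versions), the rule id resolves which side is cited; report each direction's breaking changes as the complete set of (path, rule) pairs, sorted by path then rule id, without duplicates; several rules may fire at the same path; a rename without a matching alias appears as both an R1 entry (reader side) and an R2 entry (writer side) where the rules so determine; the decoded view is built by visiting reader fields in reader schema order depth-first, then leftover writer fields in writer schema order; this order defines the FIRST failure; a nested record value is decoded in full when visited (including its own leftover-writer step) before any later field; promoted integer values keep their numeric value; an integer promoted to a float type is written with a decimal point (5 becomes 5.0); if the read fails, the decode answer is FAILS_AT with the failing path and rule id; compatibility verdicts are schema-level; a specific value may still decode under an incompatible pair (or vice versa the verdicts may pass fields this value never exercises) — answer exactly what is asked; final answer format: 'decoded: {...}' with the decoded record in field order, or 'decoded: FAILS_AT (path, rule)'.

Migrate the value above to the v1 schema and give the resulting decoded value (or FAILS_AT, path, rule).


the writer's type comes first in each Invoice pair
decode walk for Invoice under reader schema v1:
  channel := null (missing; optional => null)
  codes := [-7, 250]
  score := 10.0
  read fails at retries under R1 (no fill)
  => FAILS_AT (retries, R1)
checking off the Invoice differences that do not matter here:
  enum Priority (field channel in record Invoice): symbol HIGH added -> no rule fires on it and the decoded Invoice view is identical with or without it

decoded: FAILS_AT (retries, R1)
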